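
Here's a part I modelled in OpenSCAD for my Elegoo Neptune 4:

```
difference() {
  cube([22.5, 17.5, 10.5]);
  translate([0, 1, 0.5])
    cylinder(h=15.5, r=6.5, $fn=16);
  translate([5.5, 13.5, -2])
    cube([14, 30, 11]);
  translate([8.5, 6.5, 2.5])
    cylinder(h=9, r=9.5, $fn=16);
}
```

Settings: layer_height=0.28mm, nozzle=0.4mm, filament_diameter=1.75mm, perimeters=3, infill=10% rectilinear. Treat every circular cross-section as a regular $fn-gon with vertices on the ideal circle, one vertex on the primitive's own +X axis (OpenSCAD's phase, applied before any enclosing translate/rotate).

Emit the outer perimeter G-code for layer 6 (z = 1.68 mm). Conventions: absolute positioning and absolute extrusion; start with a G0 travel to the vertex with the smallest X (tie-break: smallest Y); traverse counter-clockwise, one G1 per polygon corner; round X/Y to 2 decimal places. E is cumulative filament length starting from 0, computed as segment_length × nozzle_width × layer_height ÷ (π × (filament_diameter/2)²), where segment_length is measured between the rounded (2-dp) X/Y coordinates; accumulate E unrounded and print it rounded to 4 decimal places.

At z = 1.68 mm: the cube (footprint 22.5×17.5) is included at this height; the r=6.5 cylinder at (0, 1) contributes a regular 16-gon of circumradius 6.5; the cube at (5.5, 13.5) is present — its section is the full 14×30 rectangle; the cylinder at (8.5, 6.5) does not reach this height (z outside [2.5, 11.5]); After the difference (first − rest): starting from the 22.5×17.5 cube, the r=6.5 cylinder at (0, 1) partially overlaps it — only the 38.74 mm² overlap (of its 129.35 mm²) is removed, clipping the outline; the 14×30 cube at (5.5, 13.5) partially overlaps it — only the 56.00 mm² overlap (of its 420.00 mm²) is removed, clipping the outline — 1 connected region. The outline is a single polygon with 13 vertices. Extrusion per mm of travel: 0.4 × 0.28 / (π × 0.875²) = 0.046564. Accumulating E over each segment gives final E = 3.9752.

G0 X0.00 Y7.50 Z1.68
G1 X2.49 Y7.01 E0.1182
G1 X4.60 Y5.60 E0.2363
G1 X6.01 Y3.49 E0.3545
G1 X6.50 Y1.00 E0.4727
G1 X6.30 Y0.00 E0.5202
G1 X22.50 Y0.00 E1.2745
G1 X22.50 Y17.50 E2.0894
G1 X19.50 Y17.50 E2.2291
G1 X19.50 Y13.50 E2.4153
G1 X5.50 Y13.50 E3.0672
G1 X5.50 Y17.50 E3.2535
G1 X0.00 Y17.50 E3.5096
G1 X0.00 Y7.50 E3.9752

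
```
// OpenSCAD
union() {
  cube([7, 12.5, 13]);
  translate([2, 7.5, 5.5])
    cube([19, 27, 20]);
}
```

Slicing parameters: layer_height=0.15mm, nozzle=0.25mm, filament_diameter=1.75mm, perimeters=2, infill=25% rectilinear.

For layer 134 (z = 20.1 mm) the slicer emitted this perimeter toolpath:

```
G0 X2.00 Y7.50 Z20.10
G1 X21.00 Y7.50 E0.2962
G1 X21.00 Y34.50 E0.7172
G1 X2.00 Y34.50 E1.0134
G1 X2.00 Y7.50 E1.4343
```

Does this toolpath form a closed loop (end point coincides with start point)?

Start point (G0): (2.00, 7.50). End point (last G1): the path returns to the start — closed.

yes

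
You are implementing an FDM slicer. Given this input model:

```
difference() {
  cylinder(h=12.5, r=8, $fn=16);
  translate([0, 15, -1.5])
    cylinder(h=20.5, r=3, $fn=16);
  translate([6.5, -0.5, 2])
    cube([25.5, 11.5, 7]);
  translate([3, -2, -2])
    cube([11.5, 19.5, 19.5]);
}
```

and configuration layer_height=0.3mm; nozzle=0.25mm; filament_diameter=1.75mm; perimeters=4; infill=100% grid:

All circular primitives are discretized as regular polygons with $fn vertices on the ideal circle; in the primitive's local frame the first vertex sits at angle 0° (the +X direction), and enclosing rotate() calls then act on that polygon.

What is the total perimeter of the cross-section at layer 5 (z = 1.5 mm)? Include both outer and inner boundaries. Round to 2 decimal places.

At z = 1.5 mm: the cylinder: section is a regular 16-gon, circumradius r=8 (perimeter = 2·16·8.000·sin(180°/16) = 49.94 mm); the r=3 cylinder at (0, 15) gives a regular 16-gon of circumradius 3 (constant along its height) (perimeter = 2·16·3.000·sin(180°/16) = 18.73 mm); the cube at (6.5, -0.5) does not reach this height (z outside [2, 9]); the cube at (3, -2) (footprint 11.5×19.5) is included at this height (perimeter 62.00 mm); Subtracting the remaining from the first: starting from the r=8 cylinder, the r=3 cylinder at (0, 15) misses the remaining region (no effect); the 11.5×19.5 cube at (3, -2) partially overlaps it — only the 35.48 mm² overlap (of its 224.25 mm²) is removed, clipping the outline — boundary = 52.48 mm. Overall, the cross-section is a single solid region. Total boundary length (outer) = 52.48 mm.

52.48 mm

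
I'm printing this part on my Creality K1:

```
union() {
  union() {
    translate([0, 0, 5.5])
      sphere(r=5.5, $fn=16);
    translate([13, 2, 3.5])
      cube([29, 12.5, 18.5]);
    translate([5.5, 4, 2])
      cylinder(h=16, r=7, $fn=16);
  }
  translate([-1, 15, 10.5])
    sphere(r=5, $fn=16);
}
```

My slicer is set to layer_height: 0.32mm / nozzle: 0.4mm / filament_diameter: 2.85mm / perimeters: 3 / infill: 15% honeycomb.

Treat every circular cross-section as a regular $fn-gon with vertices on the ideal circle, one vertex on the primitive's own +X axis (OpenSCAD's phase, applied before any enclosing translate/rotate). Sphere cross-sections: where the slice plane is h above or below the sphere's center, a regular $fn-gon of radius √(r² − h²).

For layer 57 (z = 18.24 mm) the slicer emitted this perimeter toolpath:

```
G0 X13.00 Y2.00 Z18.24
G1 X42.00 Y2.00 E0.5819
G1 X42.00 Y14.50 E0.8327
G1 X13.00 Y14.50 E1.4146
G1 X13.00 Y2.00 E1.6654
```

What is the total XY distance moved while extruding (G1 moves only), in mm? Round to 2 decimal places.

Sum the Euclidean lengths of each G1 segment: total = 83.00 mm.

83.00 mm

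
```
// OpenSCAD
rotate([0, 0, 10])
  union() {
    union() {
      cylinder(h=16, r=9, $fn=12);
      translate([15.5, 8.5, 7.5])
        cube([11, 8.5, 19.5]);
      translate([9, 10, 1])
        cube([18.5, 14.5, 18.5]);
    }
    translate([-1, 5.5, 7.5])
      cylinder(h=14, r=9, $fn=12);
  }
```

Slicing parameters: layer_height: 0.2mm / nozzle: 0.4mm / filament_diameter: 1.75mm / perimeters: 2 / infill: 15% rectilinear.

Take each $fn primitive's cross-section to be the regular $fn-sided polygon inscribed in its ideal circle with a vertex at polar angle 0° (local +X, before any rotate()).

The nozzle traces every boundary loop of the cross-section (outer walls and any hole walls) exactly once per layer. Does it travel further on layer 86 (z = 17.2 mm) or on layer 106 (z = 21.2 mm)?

layer 86 (z = 17.2 mm)

Layer 86 (z = 17.2): the cylinder is absent (z outside [0, 16]); the cube at (15.5, 8.5) (footprint 11×8.5) is included at this height (perimeter 39.00 mm); the cube at (9, 10) (footprint 18.5×14.5) is included at this height (perimeter 66.00 mm); Combining (union): the regions partially overlap (shared area 77.00 mm²), so the edge portions inside another operand are dropped and the merged outline is re-measured after clipping — boundary = 69.00 mm; the r=9 cylinder at (-1, 5.5) gives a regular 12-gon of circumradius 9 (constant along its height) (perimeter = 2·12·9.000·sin(180°/12) = 55.90 mm); Merging all regions: the 2 present regions are separate (no shared area or edge), so areas and boundary lengths simply add and each stays a separate island — boundary = 124.90 mm; (rotated 10° about Z; rotation is an isometry so areas/perimeters/island counts are preserved). So its perimeter = 124.90 mm. Layer 106 (z = 21.2): the cylinder is absent (z outside [0, 16]); the 11×8.5 cube at (15.5, 8.5) contributes its full rectangle (perimeter 39.00 mm); the cube at (9, 10) is absent (z outside [1, 19.5]); Combining (union): only the 11×8.5 cube at (15.5, 8.5) is present, so the union is just that shape — boundary = 39.00 mm; the cylinder at (-1, 5.5): section is a regular 12-gon, circumradius r=9 (perimeter = 2·12·9.000·sin(180°/12) = 55.90 mm); Merging all regions: the 2 present regions are separate (no shared area or edge), so areas and boundary lengths simply add and each stays a separate island — boundary = 94.90 mm; (rotated 10° about Z; rotation is an isometry so areas/perimeters/island counts are preserved). So its perimeter = 94.90 mm. Layer 86 is larger (124.90 vs 94.90 mm).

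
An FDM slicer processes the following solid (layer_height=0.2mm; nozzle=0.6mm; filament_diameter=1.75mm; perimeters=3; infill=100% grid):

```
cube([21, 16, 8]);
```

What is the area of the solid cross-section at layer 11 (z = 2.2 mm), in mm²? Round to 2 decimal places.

At z = 2.2 mm: the 21×16 cube contributes its full rectangle (area 336.00 mm²). Overall, the cross-section is a single solid region. Net area = 336.00 mm².

336.00 mm²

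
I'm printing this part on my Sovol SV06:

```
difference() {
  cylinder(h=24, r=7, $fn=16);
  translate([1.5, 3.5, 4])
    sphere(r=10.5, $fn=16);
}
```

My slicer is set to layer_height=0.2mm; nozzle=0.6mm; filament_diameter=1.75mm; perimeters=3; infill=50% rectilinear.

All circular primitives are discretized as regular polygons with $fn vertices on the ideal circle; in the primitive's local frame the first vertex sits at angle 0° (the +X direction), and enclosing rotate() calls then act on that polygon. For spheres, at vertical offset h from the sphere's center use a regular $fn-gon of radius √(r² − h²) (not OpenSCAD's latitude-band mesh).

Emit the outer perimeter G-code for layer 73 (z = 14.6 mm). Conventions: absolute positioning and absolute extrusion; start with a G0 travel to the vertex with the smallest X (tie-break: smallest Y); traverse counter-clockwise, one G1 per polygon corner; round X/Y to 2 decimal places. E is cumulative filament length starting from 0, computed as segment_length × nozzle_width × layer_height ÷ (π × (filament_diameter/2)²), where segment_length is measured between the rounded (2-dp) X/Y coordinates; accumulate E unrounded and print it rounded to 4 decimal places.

G0 X-7.00 Y0.00 Z14.60
G1 X-6.47 Y-2.68 E0.1363
G1 X-4.95 Y-4.95 E0.2726
G1 X-2.68 Y-6.47 E0.4089
G1 X0.00 Y-7.00 E0.5452
G1 X2.68 Y-6.47 E0.6815
G1 X4.95 Y-4.95 E0.8178
G1 X6.47 Y-2.68 E0.9541
G1 X7.00 Y0.00 E1.0904
G1 X6.47 Y2.68 E1.2267
G1 X4.95 Y4.95 E1.3630
G1 X2.68 Y6.47 E1.4992
G1 X0.00 Y7.00 E1.6355
G1 X-2.68 Y6.47 E1.7718
G1 X-4.95 Y4.95 E1.9081
G1 X-6.47 Y2.68 E2.0444
G1 X-7.00 Y0.00 E2.1807

At z = 14.6 mm: the cylinder: section is a regular 16-gon, circumradius r=7; the sphere at (1.5, 3.5) is not intersected at this z (|z−center|=10.600 > r=10.5); Taking the first minus the rest: none of the subtracted shapes is present at this height, so the r=7 cylinder is unchanged — 1 connected region. The outline is a single polygon with 16 vertices. Extrusion per mm of travel: 0.6 × 0.2 / (π × 0.875²) = 0.049890. Accumulating E over each segment gives final E = 2.1807.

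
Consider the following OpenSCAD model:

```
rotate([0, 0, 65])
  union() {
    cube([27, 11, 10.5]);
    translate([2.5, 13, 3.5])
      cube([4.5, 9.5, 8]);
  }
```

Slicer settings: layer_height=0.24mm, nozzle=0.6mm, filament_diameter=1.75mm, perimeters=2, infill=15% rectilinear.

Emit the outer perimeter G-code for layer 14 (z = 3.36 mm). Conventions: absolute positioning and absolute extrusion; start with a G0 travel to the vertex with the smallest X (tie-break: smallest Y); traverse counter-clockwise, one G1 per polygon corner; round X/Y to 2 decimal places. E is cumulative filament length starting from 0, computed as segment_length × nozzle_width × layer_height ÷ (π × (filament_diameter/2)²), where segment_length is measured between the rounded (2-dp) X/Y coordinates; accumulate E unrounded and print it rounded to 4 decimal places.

At z = 3.36 mm: the 27×11 cube contributes its full rectangle; the cube at (2.5, 13) is not intersected at this z (z outside [3.5, 11.5]); Combining (union): only the 27×11 cube is present, so the union is just that shape — 1 connected region; (whole slice rotated 65° about Z — lengths, areas and connectivity unchanged). The outline is a single polygon with 4 vertices. Extrusion per mm of travel: 0.6 × 0.24 / (π × 0.875²) = 0.059868. Accumulating E over each segment gives final E = 4.5500.

G0 X-9.97 Y4.65 Z3.36
G1 X0.00 Y0.00 E0.6586
G1 X11.41 Y24.47 E2.2750
G1 X1.44 Y29.12 E2.9336
G1 X-9.97 Y4.65 E4.5500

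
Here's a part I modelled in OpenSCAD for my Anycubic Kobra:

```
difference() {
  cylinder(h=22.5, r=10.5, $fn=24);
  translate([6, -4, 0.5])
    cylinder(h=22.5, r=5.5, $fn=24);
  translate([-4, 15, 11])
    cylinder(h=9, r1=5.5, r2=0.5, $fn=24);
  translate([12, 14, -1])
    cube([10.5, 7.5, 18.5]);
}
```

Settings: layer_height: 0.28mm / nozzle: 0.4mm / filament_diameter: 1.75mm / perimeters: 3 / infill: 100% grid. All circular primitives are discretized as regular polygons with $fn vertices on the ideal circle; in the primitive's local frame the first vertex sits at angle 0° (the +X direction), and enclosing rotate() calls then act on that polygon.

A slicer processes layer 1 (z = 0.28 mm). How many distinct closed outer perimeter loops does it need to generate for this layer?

At z = 0.28 mm: the r=10.5 cylinder contributes a regular 24-gon of circumradius 10.5; the cylinder at (6, -4) does not reach this height (z outside [0.5, 23]); the cone at (-4, 15) is absent (z outside [11, 20]); the 10.5×7.5 cube at (12, 14) contributes its full rectangle; After the difference (first − rest): starting from the r=10.5 cylinder, the 10.5×7.5 cube at (12, 14) misses the remaining region (no effect) — 1 connected region. The result has 1 disconnected region.

1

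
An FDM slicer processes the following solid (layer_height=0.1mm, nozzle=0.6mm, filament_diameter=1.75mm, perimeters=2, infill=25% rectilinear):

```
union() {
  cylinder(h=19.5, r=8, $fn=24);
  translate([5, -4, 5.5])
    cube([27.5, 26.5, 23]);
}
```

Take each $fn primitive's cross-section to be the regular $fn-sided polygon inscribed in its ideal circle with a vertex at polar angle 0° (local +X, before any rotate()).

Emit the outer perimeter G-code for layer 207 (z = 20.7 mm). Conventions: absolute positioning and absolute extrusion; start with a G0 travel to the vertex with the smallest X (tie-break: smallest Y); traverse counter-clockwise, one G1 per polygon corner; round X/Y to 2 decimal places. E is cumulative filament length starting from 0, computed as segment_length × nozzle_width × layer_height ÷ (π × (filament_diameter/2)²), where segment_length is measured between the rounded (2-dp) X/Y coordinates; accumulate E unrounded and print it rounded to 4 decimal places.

At z = 20.7 mm: the cylinder is not intersected at this z (z outside [0, 19.5]); the cube at (5, -4) is present — its section is the full 27.5×26.5 rectangle; Merging all regions: only the 27.5×26.5 cube at (5, -4) is present, so the union is just that shape — 1 connected region. The outline is a single polygon with 4 vertices. Extrusion per mm of travel: 0.6 × 0.1 / (π × 0.875²) = 0.024945. Accumulating E over each segment gives final E = 2.6941.

G0 X5.00 Y-4.00 Z20.70
G1 X32.50 Y-4.00 E0.6860
G1 X32.50 Y22.50 E1.3470
G1 X5.00 Y22.50 E2.0330
G1 X5.00 Y-4.00 E2.6941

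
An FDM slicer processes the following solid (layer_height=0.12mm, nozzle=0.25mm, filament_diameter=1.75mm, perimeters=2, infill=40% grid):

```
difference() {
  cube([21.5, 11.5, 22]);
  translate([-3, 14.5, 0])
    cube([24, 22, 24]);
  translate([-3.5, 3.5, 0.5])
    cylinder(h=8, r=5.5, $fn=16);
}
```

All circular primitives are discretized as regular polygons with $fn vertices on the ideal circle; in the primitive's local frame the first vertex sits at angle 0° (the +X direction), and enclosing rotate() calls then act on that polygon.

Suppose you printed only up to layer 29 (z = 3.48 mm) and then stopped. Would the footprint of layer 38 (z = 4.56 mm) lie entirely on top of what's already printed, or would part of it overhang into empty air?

Compare the two slices. At z = 3.48: the cube (footprint 21.5×11.5) is included at this height (area 247.25 mm²); the cube at (-3, 14.5) (footprint 24×22) is included at this height (area 528.00 mm²); the r=5.5 cylinder at (-3.5, 3.5) gives a regular 16-gon of circumradius 5.5 (constant along its height) (area = (16/2)·5.500²·sin(360°/16) = 92.61 mm²); Taking the first minus the rest: starting from the 21.5×11.5 cube (247.25 mm²), the 24×22 cube at (-3, 14.5) misses the remaining region (no effect); the r=5.5 cylinder at (-3.5, 3.5) partially overlaps it — only the 10.90 mm² overlap (of its 92.61 mm²) is removed, clipping the outline — area = 236.35 mm². At z = 4.56: the cube (footprint 21.5×11.5) is included at this height (area 247.25 mm²); the cube at (-3, 14.5) is present — its section is the full 24×22 rectangle (area 528.00 mm²); the r=5.5 cylinder at (-3.5, 3.5) contributes a regular 16-gon of circumradius 5.5 (area = (16/2)·5.500²·sin(360°/16) = 92.61 mm²); After the difference (first − rest): starting from the 21.5×11.5 cube (247.25 mm²), the 24×22 cube at (-3, 14.5) misses the remaining region (no effect); the r=5.5 cylinder at (-3.5, 3.5) partially overlaps it — only the 10.90 mm² overlap (of its 92.61 mm²) is removed, clipping the outline — area = 236.35 mm². Checking containment: the cross-section at z = 4.56 is a subset of the cross-section at z = 3.48.

entirely on top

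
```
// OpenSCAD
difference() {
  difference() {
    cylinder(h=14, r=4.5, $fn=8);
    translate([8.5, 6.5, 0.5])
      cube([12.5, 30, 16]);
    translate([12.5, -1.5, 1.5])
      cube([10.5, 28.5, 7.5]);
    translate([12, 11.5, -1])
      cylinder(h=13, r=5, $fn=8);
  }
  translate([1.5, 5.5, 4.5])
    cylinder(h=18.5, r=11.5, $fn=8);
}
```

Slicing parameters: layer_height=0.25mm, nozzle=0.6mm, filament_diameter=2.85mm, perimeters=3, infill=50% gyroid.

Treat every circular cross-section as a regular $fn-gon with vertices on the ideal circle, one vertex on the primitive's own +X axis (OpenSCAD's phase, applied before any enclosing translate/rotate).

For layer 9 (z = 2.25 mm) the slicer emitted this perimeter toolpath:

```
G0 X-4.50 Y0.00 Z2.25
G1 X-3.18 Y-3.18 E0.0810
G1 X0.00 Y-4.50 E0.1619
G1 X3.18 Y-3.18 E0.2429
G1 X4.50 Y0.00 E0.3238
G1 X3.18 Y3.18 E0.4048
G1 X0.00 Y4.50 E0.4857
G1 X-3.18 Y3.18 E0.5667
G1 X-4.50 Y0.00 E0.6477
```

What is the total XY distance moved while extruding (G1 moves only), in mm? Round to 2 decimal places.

27.54 mm

Sum the Euclidean lengths of each G1 segment: total = 27.54 mm.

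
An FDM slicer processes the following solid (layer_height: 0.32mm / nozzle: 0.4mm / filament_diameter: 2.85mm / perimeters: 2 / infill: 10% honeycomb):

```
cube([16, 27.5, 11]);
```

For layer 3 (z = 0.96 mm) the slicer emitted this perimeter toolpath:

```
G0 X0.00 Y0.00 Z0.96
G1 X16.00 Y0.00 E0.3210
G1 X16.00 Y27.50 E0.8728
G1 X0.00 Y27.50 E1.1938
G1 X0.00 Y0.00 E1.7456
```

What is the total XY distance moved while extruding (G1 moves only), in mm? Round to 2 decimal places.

87.00 mm

Sum the Euclidean lengths of each G1 segment: total = 87.00 mm.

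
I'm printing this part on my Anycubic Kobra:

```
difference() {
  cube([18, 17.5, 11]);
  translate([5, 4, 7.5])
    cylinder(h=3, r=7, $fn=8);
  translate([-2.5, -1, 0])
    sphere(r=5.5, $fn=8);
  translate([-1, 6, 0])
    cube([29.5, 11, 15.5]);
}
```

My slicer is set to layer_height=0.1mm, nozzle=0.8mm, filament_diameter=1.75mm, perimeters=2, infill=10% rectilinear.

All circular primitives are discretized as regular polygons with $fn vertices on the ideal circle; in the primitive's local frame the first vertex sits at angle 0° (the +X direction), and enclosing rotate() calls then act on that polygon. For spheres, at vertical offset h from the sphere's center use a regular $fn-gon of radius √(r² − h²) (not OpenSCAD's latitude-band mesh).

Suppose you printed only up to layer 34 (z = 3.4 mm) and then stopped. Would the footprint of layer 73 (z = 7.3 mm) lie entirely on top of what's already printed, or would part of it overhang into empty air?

Compare the two slices. At z = 3.4: the cube (footprint 18×17.5) is included at this height (area 315.00 mm²); the cylinder at (5, 4) does not reach this height (z outside [7.5, 10.5]); the r=5.5 sphere at (-2.5, -1) contributes a regular 8-gon of circumradius √(5.5²−3.4²) = 4.323 (area = (8/2)·4.323²·sin(360°/8) = 52.86 mm²); the 29.5×11 cube at (-1, 6) contributes its full rectangle (area 324.50 mm²); Taking the first minus the rest: starting from the 18×17.5 cube (315.00 mm²), the r=5.5 sphere at (-2.5, -1) partially overlaps it — only the 2.09 mm² overlap (of its 52.86 mm²) is removed, clipping the outline; the 29.5×11 cube at (-1, 6) partially overlaps it — only the 198.00 mm² overlap (of its 324.50 mm²) is removed, clipping the outline — area = 114.91 mm². At z = 7.3: the 18×17.5 cube contributes its full rectangle (area 315.00 mm²); the cylinder at (5, 4) is absent (z outside [7.5, 10.5]); the sphere at (-2.5, -1) is not intersected at this z (|z−center|=7.300 > r=5.5); the cube at (-1, 6) (footprint 29.5×11) is included at this height (area 324.50 mm²); Taking the first minus the rest: starting from the 18×17.5 cube (315.00 mm²), the 29.5×11 cube at (-1, 6) partially overlaps it — only the 198.00 mm² overlap (of its 324.50 mm²) is removed, clipping the outline — area = 117.00 mm². Checking containment: at z = 7.3 the cross-section extends beyond the z = 3.4 cross-section by about 2.09 mm².

part overhangs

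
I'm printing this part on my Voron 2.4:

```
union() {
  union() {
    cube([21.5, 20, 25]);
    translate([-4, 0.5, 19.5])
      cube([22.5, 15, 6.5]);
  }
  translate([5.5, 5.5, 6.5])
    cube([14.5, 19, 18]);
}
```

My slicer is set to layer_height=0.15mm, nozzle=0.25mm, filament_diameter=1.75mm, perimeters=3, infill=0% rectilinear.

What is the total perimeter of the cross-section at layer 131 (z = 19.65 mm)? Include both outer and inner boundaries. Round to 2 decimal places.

At z = 19.65 mm: the cube (footprint 21.5×20) is included at this height (perimeter 83.00 mm); the cube at (-4, 0.5) (footprint 22.5×15) is included at this height (perimeter 75.00 mm); Combining (union): the regions partially overlap (shared area 277.50 mm²), so the edge portions inside another operand are dropped and the merged outline is re-measured after clipping — boundary = 91.00 mm; the 14.5×19 cube at (5.5, 5.5) contributes its full rectangle (perimeter 67.00 mm); Merging all regions: the regions partially overlap (shared area 210.25 mm²), so the edge portions inside another operand are dropped and the merged outline is re-measured after clipping — boundary = 100.00 mm. Overall, the cross-section is a single solid region. Total boundary length (outer) = 100.00 mm.

100.00 mm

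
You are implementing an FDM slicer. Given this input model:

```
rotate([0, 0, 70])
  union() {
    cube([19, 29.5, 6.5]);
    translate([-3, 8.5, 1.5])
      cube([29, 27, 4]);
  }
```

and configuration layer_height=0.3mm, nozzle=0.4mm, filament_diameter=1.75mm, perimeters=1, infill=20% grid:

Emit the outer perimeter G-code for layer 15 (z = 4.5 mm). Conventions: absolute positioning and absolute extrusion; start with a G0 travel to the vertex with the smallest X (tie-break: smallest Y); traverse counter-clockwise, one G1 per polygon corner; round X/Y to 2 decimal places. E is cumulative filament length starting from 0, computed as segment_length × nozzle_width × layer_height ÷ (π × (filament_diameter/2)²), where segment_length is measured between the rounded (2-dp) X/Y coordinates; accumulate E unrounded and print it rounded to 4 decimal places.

G0 X-34.39 Y9.32 Z4.50
G1 X-9.01 Y0.09 E1.3473
G1 X-7.99 Y2.91 E1.4970
G1 X0.00 Y0.00 E1.9212
G1 X6.50 Y17.85 E2.8689
G1 X-1.49 Y20.76 E3.2932
G1 X0.91 Y27.34 E3.6426
G1 X-24.47 Y36.57 E4.9900
G1 X-34.39 Y9.32 E6.4367

At z = 4.5 mm: the cube (footprint 19×29.5) is included at this height; the 29×27 cube at (-3, 8.5) contributes its full rectangle; Combining (union): the regions partially overlap (shared area 399.00 mm²), so overlapping operands fuse into one piece — 1 connected region; (rotated 70° about Z; rotation is an isometry so areas/perimeters/island counts are preserved). The outline is a single polygon with 8 vertices. Extrusion per mm of travel: 0.4 × 0.3 / (π × 0.875²) = 0.049890. Accumulating E over each segment gives final E = 6.4367.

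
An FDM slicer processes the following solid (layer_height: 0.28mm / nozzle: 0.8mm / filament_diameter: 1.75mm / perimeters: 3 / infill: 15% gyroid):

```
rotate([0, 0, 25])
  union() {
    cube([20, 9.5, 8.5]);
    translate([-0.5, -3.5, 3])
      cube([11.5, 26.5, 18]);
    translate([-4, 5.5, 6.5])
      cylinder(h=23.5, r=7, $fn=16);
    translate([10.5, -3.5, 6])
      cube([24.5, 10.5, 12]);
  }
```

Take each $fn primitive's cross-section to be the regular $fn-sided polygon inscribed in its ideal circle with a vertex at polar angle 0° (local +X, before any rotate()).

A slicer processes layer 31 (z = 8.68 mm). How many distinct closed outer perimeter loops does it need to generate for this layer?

1

At z = 8.68 mm: the cube is absent (z outside [0, 8.5]); the 11.5×26.5 cube at (-0.5, -3.5) contributes its full rectangle; the cylinder at (-4, 5.5): section is a regular 16-gon, circumradius r=7; the 24.5×10.5 cube at (10.5, -3.5) contributes its full rectangle; Merging all regions: the regions partially overlap (shared area 34.01 mm²), so overlapping operands fuse into one piece — 1 connected region; (rotated 25° about Z; rotation is an isometry so areas/perimeters/island counts are preserved). The result has 1 disconnected region.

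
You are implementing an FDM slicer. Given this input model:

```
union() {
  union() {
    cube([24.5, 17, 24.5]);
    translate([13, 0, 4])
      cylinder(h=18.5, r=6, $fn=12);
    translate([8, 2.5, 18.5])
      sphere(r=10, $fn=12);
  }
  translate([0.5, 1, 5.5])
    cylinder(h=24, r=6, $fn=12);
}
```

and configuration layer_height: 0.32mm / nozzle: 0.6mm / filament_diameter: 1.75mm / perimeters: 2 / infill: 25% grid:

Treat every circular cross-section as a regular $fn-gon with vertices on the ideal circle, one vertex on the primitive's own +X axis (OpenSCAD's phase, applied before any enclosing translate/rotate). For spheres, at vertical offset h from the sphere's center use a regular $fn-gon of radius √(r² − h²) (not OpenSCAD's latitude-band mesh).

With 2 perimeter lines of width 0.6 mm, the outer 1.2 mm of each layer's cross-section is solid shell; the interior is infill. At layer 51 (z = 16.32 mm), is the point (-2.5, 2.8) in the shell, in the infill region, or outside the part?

At z = 16.32 mm: the 24.5×17 cube contributes its full rectangle; the r=6 cylinder at (13, 0) gives a regular 12-gon of circumradius 6 (constant along its height); the r=10 sphere at (8, 2.5) slices to a regular 12-gon of circumradius 9.759 (√(r²−h²) with h=2.18 from center); Taking the union: the regions partially overlap (shared area 276.86 mm²), so overlapping operands fuse into one piece — 1 connected region; the cylinder at (0.5, 1): section is a regular 12-gon, circumradius r=6; Taking the union: the regions partially overlap (shared area 68.49 mm²), so overlapping operands fuse into one piece — 1 connected region. Overall, the cross-section is a single solid region. The nearest boundary edge runs (-4.70, 4.00)→(-2.50, 6.20); distance from the point to it = 2.40 mm. The point is inside the cross-section and 2.40 mm from the nearest boundary — more than the 1.2 mm shell width (2 × 0.6), so it's in the infill interior.

infill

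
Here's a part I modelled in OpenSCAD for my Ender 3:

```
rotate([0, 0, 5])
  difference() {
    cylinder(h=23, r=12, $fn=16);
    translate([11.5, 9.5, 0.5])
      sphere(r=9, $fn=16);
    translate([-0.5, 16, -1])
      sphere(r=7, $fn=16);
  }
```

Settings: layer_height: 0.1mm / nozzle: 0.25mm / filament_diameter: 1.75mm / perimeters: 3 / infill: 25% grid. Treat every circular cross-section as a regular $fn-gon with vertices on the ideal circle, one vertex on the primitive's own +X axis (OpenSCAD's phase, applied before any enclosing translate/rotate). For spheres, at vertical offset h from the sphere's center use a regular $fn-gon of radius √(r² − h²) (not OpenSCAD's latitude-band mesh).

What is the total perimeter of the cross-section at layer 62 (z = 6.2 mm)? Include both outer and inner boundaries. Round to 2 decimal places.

At z = 6.2 mm: the cylinder: section is a regular 16-gon, circumradius r=12 (perimeter = 2·16·12.000·sin(180°/16) = 74.91 mm); the r=9 sphere at (11.5, 9.5) contributes a regular 16-gon of circumradius √(9²−5.7²) = 6.965 (perimeter = 2·16·6.965·sin(180°/16) = 43.48 mm); the sphere at (-0.5, 16) is not intersected at this z (|z−center|=7.200 > r=7); Taking the first minus the rest: starting from the r=12 cylinder, the r=9 sphere at (11.5, 9.5) partially overlaps it — only the 27.94 mm² overlap (of its 148.51 mm²) is removed, clipping the outline — boundary = 76.06 mm; (rotated 5° about Z; rotation is an isometry so areas/perimeters/island counts are preserved). Overall, the cross-section is a single solid region. Total boundary length (outer) = 76.06 mm.

76.06 mm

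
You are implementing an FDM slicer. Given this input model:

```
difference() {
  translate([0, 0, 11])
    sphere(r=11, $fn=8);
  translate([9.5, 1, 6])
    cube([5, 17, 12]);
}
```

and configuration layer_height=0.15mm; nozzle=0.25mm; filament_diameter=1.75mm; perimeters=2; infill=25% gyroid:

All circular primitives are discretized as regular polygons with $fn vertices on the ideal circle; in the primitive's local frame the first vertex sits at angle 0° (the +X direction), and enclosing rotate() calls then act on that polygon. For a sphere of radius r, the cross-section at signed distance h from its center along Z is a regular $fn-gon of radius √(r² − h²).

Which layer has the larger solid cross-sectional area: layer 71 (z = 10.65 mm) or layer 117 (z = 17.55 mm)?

layer 71 (z = 10.65 mm)

Layer 71 (z = 10.65): the r=11 sphere slices to a regular 8-gon of circumradius 10.994 (√(r²−h²) with h=0.35 from center) (area = (8/2)·10.994²·sin(360°/8) = 341.89 mm²); the 5×17 cube at (9.5, 1) contributes its full rectangle (area 85.00 mm²); Subtracting the remaining from the first: starting from the r=11 sphere (341.89 mm²), the 5×17 cube at (9.5, 1) partially overlaps it — only the 1.41 mm² overlap (of its 85.00 mm²) is removed, clipping the outline — area = 340.48 mm². So its area = 340.48 mm². Layer 117 (z = 17.55): the r=11 sphere contributes a regular 8-gon of circumradius √(11²−6.55²) = 8.837 (area = (8/2)·8.837²·sin(360°/8) = 220.89 mm²); the cube at (9.5, 1) is present — its section is the full 5×17 rectangle (area 85.00 mm²); Taking the first minus the rest: starting from the r=11 sphere (220.89 mm²), the 5×17 cube at (9.5, 1) misses the remaining region (no effect) — area = 220.89 mm². So its area = 220.89 mm². Layer 71 is larger (340.48 vs 220.89 mm²).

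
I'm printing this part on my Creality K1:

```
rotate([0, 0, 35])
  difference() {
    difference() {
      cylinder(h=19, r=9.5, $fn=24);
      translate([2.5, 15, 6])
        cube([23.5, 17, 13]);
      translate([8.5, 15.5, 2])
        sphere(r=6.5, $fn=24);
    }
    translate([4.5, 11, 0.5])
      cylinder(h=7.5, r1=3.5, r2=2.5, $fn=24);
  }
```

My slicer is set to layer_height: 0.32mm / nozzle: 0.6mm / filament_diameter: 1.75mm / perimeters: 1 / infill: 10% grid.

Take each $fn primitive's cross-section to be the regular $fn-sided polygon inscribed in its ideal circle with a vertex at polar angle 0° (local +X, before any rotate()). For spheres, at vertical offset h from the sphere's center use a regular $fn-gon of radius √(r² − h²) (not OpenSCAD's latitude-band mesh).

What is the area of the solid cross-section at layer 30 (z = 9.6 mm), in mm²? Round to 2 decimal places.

At z = 9.6 mm: the cylinder: section is a regular 24-gon, circumradius r=9.5 (area = (24/2)·9.500²·sin(360°/24) = 280.30 mm²); the 23.5×17 cube at (2.5, 15) contributes its full rectangle (area 399.50 mm²); the sphere at (8.5, 15.5) is absent (|z−center|=7.600 > r=6.5); Taking the first minus the rest: starting from the r=9.5 cylinder (280.30 mm²), the 23.5×17 cube at (2.5, 15) misses the remaining region (no effect) — area = 280.30 mm²; the cone at (4.5, 11) does not reach this height (z outside [0.5, 8]); After the difference (first − rest): none of the subtracted shapes is present at this height, so that combined region is unchanged — area = 280.30 mm²; (whole slice rotated 35° about Z — lengths, areas and connectivity unchanged). Overall, the cross-section is a single solid region. Net area = 280.30 mm².

280.30 mm²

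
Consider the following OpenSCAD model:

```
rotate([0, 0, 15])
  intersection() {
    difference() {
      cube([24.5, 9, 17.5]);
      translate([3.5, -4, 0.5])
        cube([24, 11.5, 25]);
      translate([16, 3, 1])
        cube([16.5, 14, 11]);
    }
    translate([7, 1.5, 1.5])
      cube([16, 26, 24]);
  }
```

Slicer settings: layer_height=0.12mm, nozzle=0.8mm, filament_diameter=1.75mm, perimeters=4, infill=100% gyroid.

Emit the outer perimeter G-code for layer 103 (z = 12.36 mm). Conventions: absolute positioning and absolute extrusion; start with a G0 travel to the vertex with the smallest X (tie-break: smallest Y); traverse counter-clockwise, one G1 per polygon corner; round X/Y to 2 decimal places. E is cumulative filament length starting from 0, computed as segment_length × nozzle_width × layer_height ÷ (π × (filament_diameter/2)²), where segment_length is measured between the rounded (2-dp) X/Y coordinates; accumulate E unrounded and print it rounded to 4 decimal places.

G0 X4.43 Y10.51 Z12.36
G1 X4.82 Y9.06 E0.0599
G1 X20.28 Y13.20 E0.6987
G1 X19.89 Y14.65 E0.7586
G1 X4.43 Y10.51 E1.3974

At z = 12.36 mm: the 24.5×9 cube contributes its full rectangle; the cube at (3.5, -4) is present — its section is the full 24×11.5 rectangle; the cube at (16, 3) is absent (z outside [1, 12]); After the difference (first − rest): starting from the 24.5×9 cube, the 24×11.5 cube at (3.5, -4) partially overlaps it — only the 157.50 mm² overlap (of its 276.00 mm²) is removed, clipping the outline — 1 connected region; the 16×26 cube at (7, 1.5) contributes its full rectangle; Taking the intersection: the 16×26 cube at (7, 1.5) partially overlaps that combined region; clipping to the common part keeps 24.00 mm² — 1 connected region; (rotated 15° about Z; rotation is an isometry so areas/perimeters/island counts are preserved). The outline is a single polygon with 4 vertices. Extrusion per mm of travel: 0.8 × 0.12 / (π × 0.875²) = 0.039912. Accumulating E over each segment gives final E = 1.3974.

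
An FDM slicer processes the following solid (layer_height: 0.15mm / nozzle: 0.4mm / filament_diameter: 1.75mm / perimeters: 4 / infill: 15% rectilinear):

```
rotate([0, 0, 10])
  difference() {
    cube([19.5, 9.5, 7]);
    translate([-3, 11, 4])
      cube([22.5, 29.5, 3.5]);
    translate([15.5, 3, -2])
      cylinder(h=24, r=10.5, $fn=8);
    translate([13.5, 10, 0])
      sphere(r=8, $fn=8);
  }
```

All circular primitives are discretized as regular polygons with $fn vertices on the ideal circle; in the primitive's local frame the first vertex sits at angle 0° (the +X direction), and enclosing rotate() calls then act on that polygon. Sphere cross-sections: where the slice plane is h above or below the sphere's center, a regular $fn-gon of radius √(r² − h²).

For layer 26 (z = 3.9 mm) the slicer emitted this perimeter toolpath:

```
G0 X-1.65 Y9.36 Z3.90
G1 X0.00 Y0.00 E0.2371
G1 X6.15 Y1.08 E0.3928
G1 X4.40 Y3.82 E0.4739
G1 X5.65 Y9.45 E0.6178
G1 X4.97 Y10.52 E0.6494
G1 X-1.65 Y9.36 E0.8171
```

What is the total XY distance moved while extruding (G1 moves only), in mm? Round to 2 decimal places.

Sum the Euclidean lengths of each G1 segment: total = 32.76 mm.

32.76 mm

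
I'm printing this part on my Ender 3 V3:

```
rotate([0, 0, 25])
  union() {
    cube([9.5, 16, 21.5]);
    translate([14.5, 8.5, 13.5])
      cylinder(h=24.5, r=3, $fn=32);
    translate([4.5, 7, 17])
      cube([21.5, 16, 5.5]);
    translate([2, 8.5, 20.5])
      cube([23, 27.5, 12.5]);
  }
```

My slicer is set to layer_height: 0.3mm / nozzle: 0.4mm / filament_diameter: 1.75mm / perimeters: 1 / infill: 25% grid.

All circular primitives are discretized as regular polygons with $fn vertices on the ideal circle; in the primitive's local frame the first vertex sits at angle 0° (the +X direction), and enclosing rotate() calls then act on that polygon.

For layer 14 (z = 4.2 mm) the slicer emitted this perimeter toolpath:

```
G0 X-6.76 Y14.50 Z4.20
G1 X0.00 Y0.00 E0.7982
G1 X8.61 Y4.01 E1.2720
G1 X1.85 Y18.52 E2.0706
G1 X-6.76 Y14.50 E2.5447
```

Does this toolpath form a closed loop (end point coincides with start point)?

yes

Start point (G0): (-6.76, 14.50). End point (last G1): the path returns to the start — closed.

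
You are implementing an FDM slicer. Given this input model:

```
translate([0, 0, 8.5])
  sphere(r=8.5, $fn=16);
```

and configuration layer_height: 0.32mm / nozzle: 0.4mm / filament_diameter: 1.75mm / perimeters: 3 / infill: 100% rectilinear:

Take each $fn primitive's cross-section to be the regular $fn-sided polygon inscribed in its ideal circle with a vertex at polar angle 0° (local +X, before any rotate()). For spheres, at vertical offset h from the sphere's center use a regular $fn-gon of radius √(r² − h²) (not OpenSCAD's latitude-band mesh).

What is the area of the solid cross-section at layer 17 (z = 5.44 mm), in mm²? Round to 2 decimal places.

192.52 mm²

At z = 5.44 mm: the sphere: section is a regular 16-gon, circumradius = √(r²−h²) = √(8.5²−3.06²) = 7.930 (area = (16/2)·7.930²·sin(360°/16) = 192.52 mm²). Overall, the cross-section is a single solid region. Net area = 192.52 mm².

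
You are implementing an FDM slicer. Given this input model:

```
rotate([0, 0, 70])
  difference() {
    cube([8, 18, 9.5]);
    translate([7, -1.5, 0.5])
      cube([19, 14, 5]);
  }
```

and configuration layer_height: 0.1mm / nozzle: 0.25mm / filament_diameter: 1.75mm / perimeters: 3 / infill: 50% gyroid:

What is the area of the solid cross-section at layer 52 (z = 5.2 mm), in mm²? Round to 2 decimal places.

At z = 5.2 mm: the cube (footprint 8×18) is included at this height (area 144.00 mm²); the cube at (7, -1.5) (footprint 19×14) is included at this height (area 266.00 mm²); Taking the first minus the rest: starting from the 8×18 cube (144.00 mm²), the 19×14 cube at (7, -1.5) partially overlaps it — only the 12.50 mm² overlap (of its 266.00 mm²) is removed, clipping the outline — area = 131.50 mm²; (whole slice rotated 70° about Z — lengths, areas and connectivity unchanged). Overall, the cross-section is a single solid region. Net area = 131.50 mm².

131.50 mm²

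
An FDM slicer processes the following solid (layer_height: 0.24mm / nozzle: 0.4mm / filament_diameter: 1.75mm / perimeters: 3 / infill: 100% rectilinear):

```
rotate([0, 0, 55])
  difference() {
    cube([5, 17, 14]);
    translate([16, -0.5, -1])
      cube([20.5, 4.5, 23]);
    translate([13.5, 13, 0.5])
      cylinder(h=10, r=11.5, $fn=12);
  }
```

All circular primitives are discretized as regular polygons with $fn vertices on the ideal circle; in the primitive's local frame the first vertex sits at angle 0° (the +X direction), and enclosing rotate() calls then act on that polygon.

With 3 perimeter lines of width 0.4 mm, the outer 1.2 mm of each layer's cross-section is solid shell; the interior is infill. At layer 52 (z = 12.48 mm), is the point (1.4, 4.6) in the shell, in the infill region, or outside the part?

At z = 12.48 mm: the cube is present — its section is the full 5×17 rectangle; the cube at (16, -0.5) (footprint 20.5×4.5) is included at this height; the cylinder at (13.5, 13) does not reach this height (z outside [0.5, 10.5]); Subtracting the remaining from the first: starting from the 5×17 cube, the 20.5×4.5 cube at (16, -0.5) misses the remaining region (no effect) — 1 connected region; (rotated 55° about Z; rotation is an isometry so areas/perimeters/island counts are preserved). Overall, the cross-section is a single solid region. Undo the 55° rotation: the query point maps to (4.571, 1.492) in the un-rotated model frame. The nearest boundary edge runs (5.00, 17.00)→(5.00, 0.00); distance from the point to it = 0.43 mm. The point is inside the cross-section, 0.43 mm from the nearest boundary — within the 1.2 mm shell band (3 × 0.4).

shell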